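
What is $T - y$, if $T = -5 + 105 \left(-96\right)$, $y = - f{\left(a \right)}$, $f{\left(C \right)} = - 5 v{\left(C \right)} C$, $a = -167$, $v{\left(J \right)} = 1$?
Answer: $-9250$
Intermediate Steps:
$f{\left(C \right)} = - 5 C$ ($f{\left(C \right)} = \left(-5\right) 1 C = - 5 C$)
$y = -835$ ($y = - \left(-5\right) \left(-167\right) = \left(-1\right) 835 = -835$)
$T = -10085$ ($T = -5 - 10080 = -10085$)
$T - y = -10085 - -835 = -10085 + 835 = -9250$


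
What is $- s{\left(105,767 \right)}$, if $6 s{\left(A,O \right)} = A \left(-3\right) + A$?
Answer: $35$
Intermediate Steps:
$s{\left(A,O \right)} = - \frac{A}{3}$ ($s{\left(A,O \right)} = \frac{A \left(-3\right) + A}{6} = \frac{- 3 A + A}{6} = \frac{\left(-2\right) A}{6} = - \frac{A}{3}$)
$- s{\left(105,767 \right)} = - \frac{\left(-1\right) 105}{3} = \left(-1\right) \left(-35\right) = 35$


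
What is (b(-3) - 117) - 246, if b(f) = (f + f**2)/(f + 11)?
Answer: -1449/4 ≈ -362.25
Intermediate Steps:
b(f) = (f + f**2)/(11 + f)
(b(-3) - 117) - 246 = (-3*(1 - 3)/(11 - 3) - 117) - 246 = (-3*(-2)/8 - 117) - 246 = (-3*1/8*(-2) - 117) - 246 = (3/4 - 117) - 246 = -465/4 - 246 = -1449/4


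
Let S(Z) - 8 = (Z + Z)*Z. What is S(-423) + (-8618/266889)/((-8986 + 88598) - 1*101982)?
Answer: 1068284929909999/2985153465 ≈ 3.5787e+5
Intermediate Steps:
S(Z) = 8 + 2*Z² (S(Z) = 8 + (Z + Z)*Z = 8 + (2*Z)*Z = 8 + 2*Z²)
S(-423) + (-8618/266889)/((-8986 + 88598) - 1*101982) = (8 + 2*(-423)²) + (-8618/266889)/((-8986 + 88598) - 1*101982) = (8 + 2*178929) + (-8618*1/266889)/(79612 - 101982) = (8 + 357858) - 8618/266889/(-22370) = 357866 - 8618/266889*(-1/22370) = 357866 + 4309/2985153465 = 1068284929909999/2985153465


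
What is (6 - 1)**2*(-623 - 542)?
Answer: -29125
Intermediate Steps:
(6 - 1)**2*(-623 - 542) = 5**2*(-1165) = 25*(-1165) = -29125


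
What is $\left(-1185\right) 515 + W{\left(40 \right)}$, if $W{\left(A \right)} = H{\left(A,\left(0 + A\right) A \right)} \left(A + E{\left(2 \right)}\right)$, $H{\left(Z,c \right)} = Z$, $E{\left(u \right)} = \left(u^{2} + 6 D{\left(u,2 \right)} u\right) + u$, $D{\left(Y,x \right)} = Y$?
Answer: $-607475$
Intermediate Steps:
$E{\left(u \right)} = u + 7 u^{2}$ ($E{\left(u \right)} = \left(u^{2} + 6 u u\right) + u = \left(u^{2} + 6 u^{2}\right) + u = 7 u^{2} + u = u + 7 u^{2}$)
$W{\left(A \right)} = A \left(30 + A\right)$ ($W{\left(A \right)} = A \left(A + 2 \left(1 + 7 \cdot 2\right)\right) = A \left(A + 2 \left(1 + 14\right)\right) = A \left(A + 2 \cdot 15\right) = A \left(A + 30\right) = A \left(30 + A\right)$)
$\left(-1185\right) 515 + W{\left(40 \right)} = \left(-1185\right) 515 + 40 \left(30 + 40\right) = -610275 + 40 \cdot 70 = -610275 + 2800 = -607475$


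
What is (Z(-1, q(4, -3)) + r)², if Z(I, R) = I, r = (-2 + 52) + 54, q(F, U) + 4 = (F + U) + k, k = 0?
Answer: 10609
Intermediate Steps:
q(F, U) = -4 + F + U (q(F, U) = -4 + ((F + U) + 0) = -4 + (F + U) = -4 + F + U)
r = 104 (r = 50 + 54 = 104)
(Z(-1, q(4, -3)) + r)² = (-1 + 104)² = 103² = 10609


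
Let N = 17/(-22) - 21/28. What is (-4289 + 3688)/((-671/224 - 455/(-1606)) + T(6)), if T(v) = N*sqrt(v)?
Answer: -52738407984416/212113563287 + 29608999008512*sqrt(6)/212113563287 ≈ 93.292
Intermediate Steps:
N = -67/44 (N = 17*(-1/22) - 21*1/28 = -17/22 - 3/4 = -67/44 ≈ -1.5227)
T(v) = -67*sqrt(v)/44
(-4289 + 3688)/((-671/224 - 455/(-1606)) + T(6)) = (-4289 + 3688)/((-671/224 - 455/(-1606)) - 67*sqrt(6)/44) = -601/((-671*1/224 - 455*(-1/1606)) - 67*sqrt(6)/44) = -601/((-671/224 + 455/1606) - 67*sqrt(6)/44) = -601/(-487853/179872 - 67*sqrt(6)/44)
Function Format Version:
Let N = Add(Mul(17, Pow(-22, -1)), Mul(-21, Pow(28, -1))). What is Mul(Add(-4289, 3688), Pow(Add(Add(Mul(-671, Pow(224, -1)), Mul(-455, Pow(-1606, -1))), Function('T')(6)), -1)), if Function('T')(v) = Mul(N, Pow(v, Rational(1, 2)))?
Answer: Add(Rational(-52738407984416, 212113563287), Mul(Rational(29608999008512, 212113563287), Pow(6, Rational(1, 2)))) ≈ 93.292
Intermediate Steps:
N = Rational(-67, 44) (N = Add(Mul(17, Rational(-1, 22)), Mul(-21, Rational(1, 28))) = Add(Rational(-17, 22), Rational(-3, 4)) = Rational(-67, 44) ≈ -1.5227)
Function('T')(v) = Mul(Rational(-67, 44), Pow(v, Rational(1, 2)))
Mul(Add(-4289, 3688), Pow(Add(Add(Mul(-671, Pow(224, -1)), Mul(-455, Pow(-1606, -1))), Function('T')(6)), -1)) = Mul(Add(-4289, 3688), Pow(Add(Add(Mul(-671, Pow(224, -1)), Mul(-455, Pow(-1606, -1))), Mul(Rational(-67, 44), Pow(6, Rational(1, 2)))), -1)) = Mul(-601, Pow(Add(Add(Mul(-671, Rational(1, 224)), Mul(-455, Rational(-1, 1606))), Mul(Rational(-67, 44), Pow(6, Rational(1, 2)))), -1)) = Mul(-601, Pow(Add(Add(Rational(-671, 224), Rational(455, 1606)), Mul(Rational(-67, 44), Pow(6, Rational(1, 2)))), -1)) = Mul(-601, Pow(Add(Rational(-487853, 179872), Mul(Rational(-67, 44), Pow(6, Rational(1, 2)))), -1))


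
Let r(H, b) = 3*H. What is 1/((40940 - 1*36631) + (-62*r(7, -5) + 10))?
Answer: 1/3017 ≈ 0.00033145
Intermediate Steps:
1/((40940 - 1*36631) + (-62*r(7, -5) + 10)) = 1/((40940 - 1*36631) + (-186*7 + 10)) = 1/((40940 - 36631) + (-62*21 + 10)) = 1/(4309 + (-1302 + 10)) = 1/(4309 - 1292) = 1/3017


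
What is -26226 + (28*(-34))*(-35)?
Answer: 7094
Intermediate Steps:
-26226 + (28*(-34))*(-35) = -26226 - 952*(-35) = -26226 + 33320 = 7094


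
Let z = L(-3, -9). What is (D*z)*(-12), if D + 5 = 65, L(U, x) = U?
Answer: 2160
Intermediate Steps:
z = -3
D = 60 (D = -5 + 65 = 60)
(D*z)*(-12) = (60*(-3))*(-12) = -180*(-12) = 2160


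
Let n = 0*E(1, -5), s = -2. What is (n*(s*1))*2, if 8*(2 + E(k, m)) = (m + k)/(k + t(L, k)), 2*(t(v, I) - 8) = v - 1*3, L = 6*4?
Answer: 0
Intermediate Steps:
L = 24
t(v, I) = 13/2 + v/2 (t(v, I) = 8 + (v - 1*3)/2 = 8 + (v - 3)/2 = 8 + (-3 + v)/2 = 8 + (-3/2 + v/2) = 13/2 + v/2)
E(k, m) = -2 + (k + m)/(8*(37/2 + k)) (E(k, m) = -2 + ((m + k)/(k + (13/2 + (½)*24)))/8 = -2 + ((k + m)/(k + (13/2 + 12)))/8 = -2 + ((k + m)/(k + 37/2))/8 = -2 + ((k + m)/(37/2 + k))/8 = -2 + (k + m)/(8*(37/2 + k)))
n = 0 (n = 0*((-296 - 5 - 15*1)/(4*(37 + 2*1))) = 0*((-296 - 5 - 15)/(4*(37 + 2))) = 0*((¼)*(-316)/39) = 0*((¼)*(1/39)*(-316)) = 0*(-79/39) = 0)
(n*(s*1))*2 = (0*(-2*1))*2 = (0*(-2))*2 = 0*2 = 0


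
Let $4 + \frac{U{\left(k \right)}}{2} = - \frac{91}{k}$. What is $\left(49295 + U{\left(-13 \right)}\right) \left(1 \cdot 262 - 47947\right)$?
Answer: $-2350918185$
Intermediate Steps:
$U{\left(k \right)} = -8 - \frac{182}{k}$ ($U{\left(k \right)} = -8 + 2 \left(- \frac{91}{k}\right) = -8 - \frac{182}{k}$)
$\left(49295 + U{\left(-13 \right)}\right) \left(1 \cdot 262 - 47947\right) = \left(49295 - \left(8 + \frac{182}{-13}\right)\right) \left(1 \cdot 262 - 47947\right) = \left(49295 - -6\right) \left(262 - 47947\right) = \left(49295 + \left(-8 + 14\right)\right) \left(-47685\right) = \left(49295 + 6\right) \left(-47685\right) = 49301 \left(-47685\right) = -2350918185$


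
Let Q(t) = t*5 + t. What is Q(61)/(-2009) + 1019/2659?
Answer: 1073977/5341931 ≈ 0.20105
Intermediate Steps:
Q(t) = 6*t (Q(t) = 5*t + t = 6*t)
Q(61)/(-2009) + 1019/2659 = (6*61)/(-2009) + 1019/2659 = 366*(-1/2009) + 1019*(1/2659) = -366/2009 + 1019/2659 = 1073977/5341931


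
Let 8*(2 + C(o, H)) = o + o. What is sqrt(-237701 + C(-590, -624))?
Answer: I*sqrt(951402)/2 ≈ 487.7*I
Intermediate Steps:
C(o, H) = -2 + o/4 (C(o, H) = -2 + (o + o)/8 = -2 + (2*o)/8 = -2 + o/4)
sqrt(-237701 + C(-590, -624)) = sqrt(-237701 + (-2 + (1/4)*(-590))) = sqrt(-237701 + (-2 - 295/2)) = sqrt(-237701 - 299/2) = sqrt(-475701/2) = I*sqrt(951402)/2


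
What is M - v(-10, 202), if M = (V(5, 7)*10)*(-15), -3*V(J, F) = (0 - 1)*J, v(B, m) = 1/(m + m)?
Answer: -101001/404 ≈ -250.00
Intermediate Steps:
v(B, m) = 1/(2*m)
V(J, F) = J/3 (V(J, F) = -(0 - 1)*J/3 = -(-1)*J/3 = J/3)
M = -250 (M = (((⅓)*5)*10)*(-15) = ((5/3)*10)*(-15) = (50/3)*(-15) = -250)
M - v(-10, 202) = -250 - 1/(2*202) = -250 - 1*1/404 = -250 - 1/404 = -101001/404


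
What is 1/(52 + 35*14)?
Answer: 1/542 ≈ 0.0018450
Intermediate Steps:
1/(52 + 35*14) = 1/(52 + 490) = 1/542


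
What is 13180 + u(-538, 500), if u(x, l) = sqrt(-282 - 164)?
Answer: 13180 + I*sqrt(446) ≈ 13180.0 + 21.119*I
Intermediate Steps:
u(x, l) = I*sqrt(446) (u(x, l) = sqrt(-446) = I*sqrt(446))
13180 + u(-538, 500) = 13180 + I*sqrt(446)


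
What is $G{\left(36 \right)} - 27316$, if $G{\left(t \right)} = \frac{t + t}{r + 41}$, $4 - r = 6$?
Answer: $- \frac{355084}{13} \approx -27314.0$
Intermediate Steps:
$r = -2$ ($r = 4 - 6 = -2$)
$G{\left(t \right)} = \frac{2 t}{39}$ ($G{\left(t \right)} = \frac{t + t}{-2 + 41} = \frac{2 t}{39}$)
$G{\left(36 \right)} - 27316 = \frac{2}{39} \cdot 36 - 27316 = \frac{24}{13} - 27316 = - \frac{355084}{13}$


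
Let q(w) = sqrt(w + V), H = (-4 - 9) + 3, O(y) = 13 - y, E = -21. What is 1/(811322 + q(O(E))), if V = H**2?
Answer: 405661/329121693775 - sqrt(134)/658243387550 ≈ 1.2325e-6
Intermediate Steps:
H = -10 (H = -13 + 3 = -10)
V = 100 (V = (-10)**2 = 100)
q(w) = sqrt(100 + w) (q(w) = sqrt(w + 100) = sqrt(100 + w))
1/(811322 + q(O(E))) = 1/(811322 + sqrt(100 + (13 - 1*(-21)))) = 1/(811322 + sqrt(100 + (13 + 21))) = 1/(811322 + sqrt(100 + 34)) = 1/(811322 + sqrt(134))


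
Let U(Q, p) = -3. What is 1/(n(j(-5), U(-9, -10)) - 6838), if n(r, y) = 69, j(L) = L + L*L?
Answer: -1/6769 ≈ -0.00014773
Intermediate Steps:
j(L) = L + L²
1/(n(j(-5), U(-9, -10)) - 6838) = 1/(69 - 6838) = 1/(-6769) = -1/6769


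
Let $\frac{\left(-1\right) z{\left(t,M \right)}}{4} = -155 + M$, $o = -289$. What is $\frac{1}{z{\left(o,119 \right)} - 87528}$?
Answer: $- \frac{1}{87384} \approx -1.1444 \cdot 10^{-5}$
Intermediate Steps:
$z{\left(t,M \right)} = 620 - 4 M$ ($z{\left(t,M \right)} = - 4 \left(-155 + M\right) = 620 - 4 M$)
$\frac{1}{z{\left(o,119 \right)} - 87528} = \frac{1}{\left(620 - 476\right) - 87528} = \frac{1}{144 - 87528} = \frac{1}{-87384} = - \frac{1}{87384}$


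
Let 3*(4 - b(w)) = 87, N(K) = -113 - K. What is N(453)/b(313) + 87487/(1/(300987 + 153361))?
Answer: 993738587466/25 ≈ 3.9750e+10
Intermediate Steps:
b(w) = -25 (b(w) = 4 - 1/3*87 = 4 - 29 = -25)
N(453)/b(313) + 87487/(1/(300987 + 153361)) = (-113 - 1*453)/(-25) + 87487/(1/(300987 + 153361)) = (-113 - 453)*(-1/25) + 87487/(1/454348) = -566*(-1/25) + 87487/(1/454348) = 566/25 + 87487*454348 = 566/25 + 39749543476 = 993738587466/25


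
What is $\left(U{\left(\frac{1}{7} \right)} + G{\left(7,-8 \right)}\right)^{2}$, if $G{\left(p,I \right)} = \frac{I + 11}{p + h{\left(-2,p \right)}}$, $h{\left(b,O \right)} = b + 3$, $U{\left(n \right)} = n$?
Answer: $\frac{841}{3136} \approx 0.26818$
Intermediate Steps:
$h{\left(b,O \right)} = 3 + b$
$G{\left(p,I \right)} = \frac{11 + I}{1 + p}$ ($G{\left(p,I \right)} = \frac{I + 11}{p + \left(3 - 2\right)} = \frac{11 + I}{p + 1} = \frac{11 + I}{1 + p}$)
$\left(U{\left(\frac{1}{7} \right)} + G{\left(7,-8 \right)}\right)^{2} = \left(\frac{1}{7} + \frac{11 - 8}{1 + 7}\right)^{2} = \left(\frac{1}{7} + \frac{1}{8} \cdot 3\right)^{2} = \left(\frac{1}{7} + \frac{3}{8}\right)^{2} = \left(\frac{29}{56}\right)^{2} = \frac{841}{3136}$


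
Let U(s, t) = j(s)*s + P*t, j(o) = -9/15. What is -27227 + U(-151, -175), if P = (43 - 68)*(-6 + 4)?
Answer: -179432/5 ≈ -35886.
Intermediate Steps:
j(o) = -⅗ (j(o) = -9*1/15 = -⅗)
P = 50 (P = -25*(-2) = 50)
U(s, t) = 50*t - 3*s/5 (U(s, t) = -3*s/5 + 50*t = 50*t - 3*s/5)
-27227 + U(-151, -175) = -27227 + (50*(-175) - ⅗*(-151)) = -27227 + (-8750 + 453/5) = -27227 - 43297/5 = -179432/5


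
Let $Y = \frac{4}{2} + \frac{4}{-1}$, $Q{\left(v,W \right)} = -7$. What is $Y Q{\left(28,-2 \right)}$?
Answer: $14$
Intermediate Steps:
$Y = -2$ ($Y = 4 \cdot \frac{1}{2} + 4 \left(-1\right) = 2 - 4 = -2$)
$Y Q{\left(28,-2 \right)} = \left(-2\right) \left(-7\right) = 14$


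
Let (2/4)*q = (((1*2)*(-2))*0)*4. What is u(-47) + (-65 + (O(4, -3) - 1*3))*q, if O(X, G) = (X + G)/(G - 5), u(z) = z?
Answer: -47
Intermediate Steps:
O(X, G) = (G + X)/(-5 + G)
q = 0 (q = 2*((((1*2)*(-2))*0)*4) = 2*(((2*(-2))*0)*4) = 2*(-4*0*4) = 2*(0*4) = 2*0 = 0)
u(-47) + (-65 + (O(4, -3) - 1*3))*q = -47 + (-65 + ((-3 + 4)/(-5 - 3) - 1*3))*0 = -47 + (-65 + (1/(-8) - 3))*0 = -47 + (-65 + (-⅛*1 - 3))*0 = -47 + (-65 + (-⅛ - 3))*0 = -47 + (-65 - 25/8)*0 = -47 - 545/8*0 = -47 + 0 = -47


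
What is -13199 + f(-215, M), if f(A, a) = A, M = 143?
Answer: -13414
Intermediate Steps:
-13199 + f(-215, M) = -13199 - 215 = -13414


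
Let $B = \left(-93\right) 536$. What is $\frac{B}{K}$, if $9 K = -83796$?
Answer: $\frac{37386}{6983} \approx 5.3539$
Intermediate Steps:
$B = -49848$
$K = - \frac{27932}{3}$ ($K = \frac{1}{9} \left(-83796\right) = - \frac{27932}{3} \approx -9310.7$)
$\frac{B}{K} = - \frac{49848}{- \frac{27932}{3}} = \left(-49848\right) \left(- \frac{3}{27932}\right) = \frac{37386}{6983}$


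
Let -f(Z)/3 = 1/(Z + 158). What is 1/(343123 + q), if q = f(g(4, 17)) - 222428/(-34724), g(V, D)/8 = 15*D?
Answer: 19080838/6547196575217 ≈ 2.9144e-6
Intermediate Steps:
g(V, D) = 120*D (g(V, D) = 8*(15*D) = 120*D)
f(Z) = -3/(158 + Z) (f(Z) = -3/(Z + 158) = -3/(158 + Z))
q = 122198143/19080838 (q = -3/(158 + 120*17) - 222428/(-34724) = -3/(158 + 2040) - 222428*(-1)/34724 = -3/2198 - 1*(-55607/8681) = -3*1/2198 + 55607/8681 = -3/2198 + 55607/8681 = 122198143/19080838 ≈ 6.4042)
1/(343123 + q) = 1/(343123 + 122198143/19080838) = 1/(6547196575217/19080838) = 19080838/6547196575217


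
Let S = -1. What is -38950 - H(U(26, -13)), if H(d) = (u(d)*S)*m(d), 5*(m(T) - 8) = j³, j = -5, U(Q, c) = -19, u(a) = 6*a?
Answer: -37012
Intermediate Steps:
m(T) = -17 (m(T) = 8 + (⅕)*(-5)³ = 8 + (⅕)*(-125) = 8 - 25 = -17)
H(d) = 102*d (H(d) = ((6*d)*(-1))*(-17) = -6*d*(-17) = 102*d)
-38950 - H(U(26, -13)) = -38950 - 102*(-19) = -38950 - 1*(-1938) = -38950 + 1938 = -37012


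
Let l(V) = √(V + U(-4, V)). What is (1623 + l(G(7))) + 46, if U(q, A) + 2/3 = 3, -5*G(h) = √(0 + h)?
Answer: 1669 + √(525 - 45*√7)/15 ≈ 1670.3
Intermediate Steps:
G(h) = -√h/5 (G(h) = -√(0 + h)/5 = -√h/5)
U(q, A) = 7/3 (U(q, A) = -⅔ + 3 = 7/3)
l(V) = √(7/3 + V) (l(V) = √(V + 7/3) = √(7/3 + V))
(1623 + l(G(7))) + 46 = (1623 + √(21 + 9*(-√7/5))/3) + 46 = (1623 + √(21 - 9*√7/5)/3) + 46 = 1669 + √(21 - 9*√7/5)/3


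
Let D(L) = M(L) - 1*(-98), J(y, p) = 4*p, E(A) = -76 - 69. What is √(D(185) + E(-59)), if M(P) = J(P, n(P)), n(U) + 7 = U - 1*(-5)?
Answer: √685 ≈ 26.173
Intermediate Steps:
E(A) = -145
n(U) = -2 + U (n(U) = -7 + (U - 1*(-5)) = -7 + (U + 5) = -7 + (5 + U) = -2 + U)
M(P) = -8 + 4*P (M(P) = 4*(-2 + P) = -8 + 4*P)
D(L) = 90 + 4*L (D(L) = (-8 + 4*L) - 1*(-98) = (-8 + 4*L) + 98 = 90 + 4*L)
√(D(185) + E(-59)) = √((90 + 4*185) - 145) = √((90 + 740) - 145) = √(830 - 145) = √685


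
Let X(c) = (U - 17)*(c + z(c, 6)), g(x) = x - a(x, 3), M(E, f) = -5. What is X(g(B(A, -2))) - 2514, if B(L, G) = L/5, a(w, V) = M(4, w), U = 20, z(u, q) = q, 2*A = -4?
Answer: -12411/5 ≈ -2482.2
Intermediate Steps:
A = -2 (A = (½)*(-4) = -2)
a(w, V) = -5
B(L, G) = L/5 (B(L, G) = L*(⅕) = L/5)
g(x) = 5 + x (g(x) = x - 1*(-5) = x + 5 = 5 + x)
X(c) = 18 + 3*c (X(c) = (20 - 17)*(c + 6) = 3*(6 + c) = 18 + 3*c)
X(g(B(A, -2))) - 2514 = (18 + 3*(5 + (⅕)*(-2))) - 2514 = (18 + 3*(5 - ⅖)) - 2514 = (18 + 3*(23/5)) - 2514 = (18 + 69/5) - 2514 = 159/5 - 2514 = -12411/5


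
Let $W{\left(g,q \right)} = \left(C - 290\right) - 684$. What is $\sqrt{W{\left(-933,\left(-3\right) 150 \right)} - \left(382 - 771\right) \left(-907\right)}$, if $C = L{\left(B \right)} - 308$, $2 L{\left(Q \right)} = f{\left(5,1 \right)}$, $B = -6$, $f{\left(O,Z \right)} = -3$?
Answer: $\frac{11 i \sqrt{11706}}{2} \approx 595.07 i$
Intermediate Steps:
$L{\left(Q \right)} = - \frac{3}{2}$ ($L{\left(Q \right)} = \frac{1}{2} \left(-3\right) = - \frac{3}{2}$)
$C = - \frac{619}{2}$ ($C = - \frac{3}{2} - 308 = - \frac{619}{2} \approx -309.5$)
$W{\left(g,q \right)} = - \frac{2567}{2}$ ($W{\left(g,q \right)} = \left(- \frac{619}{2} - 290\right) - 684 = - \frac{1199}{2} - 684 = - \frac{2567}{2}$)
$\sqrt{W{\left(-933,\left(-3\right) 150 \right)} - \left(382 - 771\right) \left(-907\right)} = \sqrt{- \frac{2567}{2} - \left(382 - 771\right) \left(-907\right)} = \sqrt{- \frac{2567}{2} - \left(-389\right) \left(-907\right)} = \sqrt{- \frac{2567}{2} - 352823} = \sqrt{- \frac{708213}{2}} = \frac{11 i \sqrt{11706}}{2}$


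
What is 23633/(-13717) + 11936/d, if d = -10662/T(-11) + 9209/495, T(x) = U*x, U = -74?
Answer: 1498130318413/691597423 ≈ 2166.2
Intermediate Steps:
T(x) = -74*x
d = 100838/18315 (d = -10662/((-74*(-11))) + 9209/495 = -10662/814 + 9209*(1/495) = -10662*1/814 + 9209/495 = -5331/407 + 9209/495 = 100838/18315 ≈ 5.5058)
23633/(-13717) + 11936/d = 23633/(-13717) + 11936/(100838/18315) = 23633*(-1/13717) + 11936*(18315/100838) = -23633/13717 + 109303920/50419 = 1498130318413/691597423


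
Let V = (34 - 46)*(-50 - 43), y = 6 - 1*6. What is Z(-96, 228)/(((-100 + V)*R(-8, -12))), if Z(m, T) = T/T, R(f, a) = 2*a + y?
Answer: -1/24384 ≈ -4.1010e-5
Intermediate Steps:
y = 0 (y = 6 - 6 = 0)
V = 1116 (V = -12*(-93) = 1116)
R(f, a) = 2*a (R(f, a) = 2*a + 0 = 2*a)
Z(m, T) = 1
Z(-96, 228)/(((-100 + V)*R(-8, -12))) = 1/((-100 + 1116)*(2*(-12))) = 1/(1016*(-24)) = 1/(-24384) = 1*(-1/24384) = -1/24384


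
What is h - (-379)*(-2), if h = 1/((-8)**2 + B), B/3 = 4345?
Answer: -9929041/13099 ≈ -758.00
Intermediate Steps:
B = 13035 (B = 3*4345 = 13035)
h = 1/13099 (h = 1/((-8)**2 + 13035) = 1/(64 + 13035) = 1/13099 ≈ 7.6342e-5)
h - (-379)*(-2) = 1/13099 - (-379)*(-2) = 1/13099 - 1*758 = 1/13099 - 758 = -9929041/13099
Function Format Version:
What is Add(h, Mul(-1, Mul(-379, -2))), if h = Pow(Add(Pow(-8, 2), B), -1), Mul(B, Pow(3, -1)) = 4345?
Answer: Rational(-9929041, 13099) ≈ -758.00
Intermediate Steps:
B = 13035 (B = Mul(3, 4345) = 13035)
h = Rational(1, 13099) (h = Pow(Add(Pow(-8, 2), 13035), -1) = Pow(Add(64, 13035), -1) = Pow(13099, -1) = Rational(1, 13099) ≈ 7.6342e-5)
Add(h, Mul(-1, Mul(-379, -2))) = Add(Rational(1, 13099), Mul(-1, Mul(-379, -2))) = Add(Rational(1, 13099), Mul(-1, 758)) = Add(Rational(1, 13099), -758) = Rational(-9929041, 13099)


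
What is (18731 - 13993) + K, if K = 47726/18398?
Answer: 43608725/9199 ≈ 4740.6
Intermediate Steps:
K = 23863/9199 (K = 47726*(1/18398) = 23863/9199 ≈ 2.5941)
(18731 - 13993) + K = (18731 - 13993) + 23863/9199 = 4738 + 23863/9199 = 43608725/9199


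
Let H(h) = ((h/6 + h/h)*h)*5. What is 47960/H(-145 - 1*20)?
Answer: 1744/795 ≈ 2.1937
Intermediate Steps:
H(h) = 5*h*(1 + h/6) (H(h) = ((h*(⅙) + 1)*h)*5 = ((h/6 + 1)*h)*5 = ((1 + h/6)*h)*5 = (h*(1 + h/6))*5 = 5*h*(1 + h/6))
47960/H(-145 - 1*20) = 47960/((5*(-145 - 1*20)*(6 + (-145 - 1*20))/6)) = 47960/((5*(-145 - 20)*(6 + (-145 - 20))/6)) = 47960/(((⅚)*(-165)*(6 - 165))) = 47960/(((⅚)*(-165)*(-159))) = 47960/(43725/2) = 47960*(2/43725) = 1744/795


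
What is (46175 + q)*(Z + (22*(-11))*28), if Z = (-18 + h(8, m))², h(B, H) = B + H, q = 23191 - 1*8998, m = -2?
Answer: -400360576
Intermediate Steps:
q = 14193 (q = 23191 - 8998 = 14193)
Z = 144 (Z = (-18 + (8 - 2))² = (-18 + 6)² = (-12)² = 144)
(46175 + q)*(Z + (22*(-11))*28) = (46175 + 14193)*(144 + (22*(-11))*28) = 60368*(144 - 242*28) = 60368*(144 - 6776) = 60368*(-6632) = -400360576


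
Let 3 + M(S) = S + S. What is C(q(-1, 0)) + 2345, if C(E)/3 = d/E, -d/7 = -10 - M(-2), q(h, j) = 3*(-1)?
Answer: 2324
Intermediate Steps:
q(h, j) = -3
M(S) = -3 + 2*S (M(S) = -3 + (S + S) = -3 + 2*S)
d = 21 (d = -7*(-10 - (-3 + 2*(-2))) = -7*(-10 - (-3 - 4)) = -7*(-10 - 1*(-7)) = -7*(-10 + 7) = -7*(-3) = 21)
C(E) = 63/E (C(E) = 3*(21/E) = 63/E)
C(q(-1, 0)) + 2345 = 63/(-3) + 2345 = 63*(-1/3) + 2345 = -21 + 2345 = 2324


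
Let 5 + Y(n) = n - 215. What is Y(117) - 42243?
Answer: -42346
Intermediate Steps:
Y(n) = -220 + n (Y(n) = -5 + (n - 215) = -5 + (-215 + n) = -220 + n)
Y(117) - 42243 = (-220 + 117) - 42243 = -103 - 42243 = -42346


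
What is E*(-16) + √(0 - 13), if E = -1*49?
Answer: 784 + I*√13 ≈ 784.0 + 3.6056*I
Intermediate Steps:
E = -49
E*(-16) + √(0 - 13) = -49*(-16) + √(0 - 13) = 784 + √(-13) = 784 + I*√13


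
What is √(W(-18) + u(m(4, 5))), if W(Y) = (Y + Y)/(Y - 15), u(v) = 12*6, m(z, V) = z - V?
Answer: 2*√2211/11 ≈ 8.5493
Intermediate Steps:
u(v) = 72
W(Y) = 2*Y/(-15 + Y) (W(Y) = (2*Y)/(-15 + Y) = 2*Y/(-15 + Y))
√(W(-18) + u(m(4, 5))) = √(2*(-18)/(-15 - 18) + 72) = √(2*(-18)/(-33) + 72) = √(2*(-18)*(-1/33) + 72) = √(12/11 + 72) = √(804/11) = 2*√2211/11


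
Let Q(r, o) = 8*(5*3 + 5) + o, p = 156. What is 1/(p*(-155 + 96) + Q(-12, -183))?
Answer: -1/9227 ≈ -0.00010838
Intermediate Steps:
Q(r, o) = 160 + o (Q(r, o) = 8*(15 + 5) + o = 8*20 + o = 160 + o)
1/(p*(-155 + 96) + Q(-12, -183)) = 1/(156*(-155 + 96) + (160 - 183)) = 1/(156*(-59) - 23) = 1/(-9204 - 23) = 1/(-9227) = -1/9227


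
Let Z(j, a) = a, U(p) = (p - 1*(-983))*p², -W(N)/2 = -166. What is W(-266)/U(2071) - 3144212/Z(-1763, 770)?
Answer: -10296296966894432/2521505758695 ≈ -4083.4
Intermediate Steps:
W(N) = 332 (W(N) = -2*(-166) = 332)
U(p) = p²*(983 + p) (U(p) = (p + 983)*p² = (983 + p)*p² = p²*(983 + p))
W(-266)/U(2071) - 3144212/Z(-1763, 770) = 332/((2071²*(983 + 2071))) - 3144212/770 = 332/((4289041*3054)) - 3144212*1/770 = 332/13098731214 - 1572106/385 = 332*(1/13098731214) - 1572106/385 = 166/6549365607 - 1572106/385 = -10296296966894432/2521505758695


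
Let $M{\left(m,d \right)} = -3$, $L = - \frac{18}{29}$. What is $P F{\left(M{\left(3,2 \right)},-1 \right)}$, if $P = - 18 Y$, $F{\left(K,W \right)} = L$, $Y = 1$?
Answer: $\frac{324}{29} \approx 11.172$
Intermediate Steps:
$L = - \frac{18}{29}$ ($L = \left(-18\right) \frac{1}{29} = - \frac{18}{29} \approx -0.62069$)
$F{\left(K,W \right)} = - \frac{18}{29}$
$P = -18$ ($P = \left(-18\right) 1 = -18$)
$P F{\left(M{\left(3,2 \right)},-1 \right)} = \left(-18\right) \left(- \frac{18}{29}\right) = \frac{324}{29}$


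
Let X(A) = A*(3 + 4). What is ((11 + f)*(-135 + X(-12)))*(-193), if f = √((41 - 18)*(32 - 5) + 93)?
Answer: 464937 + 42267*√714 ≈ 1.5943e+6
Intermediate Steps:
f = √714 (f = √(23*27 + 93) = √(621 + 93) = √714 ≈ 26.721)
X(A) = 7*A (X(A) = A*7 = 7*A)
((11 + f)*(-135 + X(-12)))*(-193) = ((11 + √714)*(-135 + 7*(-12)))*(-193) = ((11 + √714)*(-135 - 84))*(-193) = ((11 + √714)*(-219))*(-193) = (-2409 - 219*√714)*(-193) = 464937 + 42267*√714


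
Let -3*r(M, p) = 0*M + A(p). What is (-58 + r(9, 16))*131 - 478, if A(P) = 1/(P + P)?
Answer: -775427/96 ≈ -8077.4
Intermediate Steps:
A(P) = 1/(2*P)
r(M, p) = -1/(6*p) (r(M, p) = -(0*M + 1/(2*p))/3 = -(0 + 1/(2*p))/3 = -1/(6*p))
(-58 + r(9, 16))*131 - 478 = (-58 - ⅙/16)*131 - 478 = (-58 - ⅙*1/16)*131 - 478 = (-58 - 1/96)*131 - 478 = -5569/96*131 - 478 = -729539/96 - 478 = -775427/96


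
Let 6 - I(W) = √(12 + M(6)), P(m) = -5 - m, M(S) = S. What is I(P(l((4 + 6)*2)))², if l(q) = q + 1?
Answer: 54 - 36*√2 ≈ 3.0883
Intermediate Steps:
l(q) = 1 + q
I(W) = 6 - 3*√2 (I(W) = 6 - √(12 + 6) = 6 - √18 = 6 - 3*√2)
I(P(l((4 + 6)*2)))² = (6 - 3*√2)²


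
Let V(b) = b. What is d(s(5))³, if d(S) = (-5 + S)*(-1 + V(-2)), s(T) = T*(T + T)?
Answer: -2460375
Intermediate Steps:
s(T) = 2*T² (s(T) = T*(2*T) = 2*T²)
d(S) = 15 - 3*S (d(S) = (-5 + S)*(-1 - 2) = (-5 + S)*(-3) = 15 - 3*S)
d(s(5))³ = (15 - 6*5²)³ = (15 - 6*25)³ = (15 - 3*50)³ = (15 - 150)³ = (-135)³ = -2460375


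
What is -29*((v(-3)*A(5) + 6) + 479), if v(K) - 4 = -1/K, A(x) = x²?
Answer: -51620/3 ≈ -17207.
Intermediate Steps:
v(K) = 4 - 1/K
-29*((v(-3)*A(5) + 6) + 479) = -29*(((4 - 1/(-3))*5² + 6) + 479) = -29*(((4 - 1*(-⅓))*25 + 6) + 479) = -29*(((4 + ⅓)*25 + 6) + 479) = -29*(((13/3)*25 + 6) + 479) = -29*((325/3 + 6) + 479) = -29*(343/3 + 479) = -29*1780/3 = -51620/3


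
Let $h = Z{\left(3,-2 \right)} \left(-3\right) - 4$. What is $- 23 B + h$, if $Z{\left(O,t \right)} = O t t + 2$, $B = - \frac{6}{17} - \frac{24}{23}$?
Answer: $- \frac{236}{17} \approx -13.882$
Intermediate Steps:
$B = - \frac{546}{391}$ ($B = \left(-6\right) \frac{1}{17} - \frac{24}{23} = - \frac{6}{17} - \frac{24}{23} = - \frac{546}{391} \approx -1.3964$)
$Z{\left(O,t \right)} = 2 + O t^{2}$ ($Z{\left(O,t \right)} = O t^{2} + 2 = 2 + O t^{2}$)
$h = -46$ ($h = \left(2 + 3 \left(-2\right)^{2}\right) \left(-3\right) - 4 = \left(2 + 3 \cdot 4\right) \left(-3\right) - 4 = \left(2 + 12\right) \left(-3\right) - 4 = 14 \left(-3\right) - 4 = -42 - 4 = -46$)
$- 23 B + h = \left(-23\right) \left(- \frac{546}{391}\right) - 46 = \frac{546}{17} - 46 = - \frac{236}{17}$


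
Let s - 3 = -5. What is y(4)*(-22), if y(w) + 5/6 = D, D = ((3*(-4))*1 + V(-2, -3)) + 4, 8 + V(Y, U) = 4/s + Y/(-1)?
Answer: 1111/3 ≈ 370.33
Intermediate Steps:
s = -2 (s = 3 - 5 = -2)
V(Y, U) = -10 - Y (V(Y, U) = -8 + (4/(-2) + Y/(-1)) = -8 + (4*(-1/2) + Y*(-1)) = -8 + (-2 - Y) = -10 - Y)
D = -16 (D = ((3*(-4))*1 + (-10 - 1*(-2))) + 4 = (-12*1 + (-10 + 2)) + 4 = (-12 - 8) + 4 = -20 + 4 = -16)
y(w) = -101/6 (y(w) = -5/6 - 16 = -101/6)
y(4)*(-22) = -101/6*(-22) = 1111/3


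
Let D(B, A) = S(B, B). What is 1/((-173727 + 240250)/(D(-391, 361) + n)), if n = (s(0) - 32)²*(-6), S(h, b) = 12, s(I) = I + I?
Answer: -6132/66523 ≈ -0.092179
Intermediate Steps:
s(I) = 2*I
D(B, A) = 12
n = -6144 (n = (2*0 - 32)²*(-6) = (0 - 32)²*(-6) = (-32)²*(-6) = 1024*(-6) = -6144)
1/((-173727 + 240250)/(D(-391, 361) + n)) = 1/((-173727 + 240250)/(12 - 6144)) = 1/(66523/(-6132)) = 1/(66523*(-1/6132)) = 1/(-66523/6132) = -6132/66523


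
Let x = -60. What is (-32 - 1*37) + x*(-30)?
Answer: 1731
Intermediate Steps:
(-32 - 1*37) + x*(-30) = (-32 - 1*37) - 60*(-30) = (-32 - 37) + 1800 = -69 + 1800 = 1731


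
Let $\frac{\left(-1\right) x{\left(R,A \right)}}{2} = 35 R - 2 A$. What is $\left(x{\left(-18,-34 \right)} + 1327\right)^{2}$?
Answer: $6007401$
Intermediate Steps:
$x{\left(R,A \right)} = - 70 R + 4 A$ ($x{\left(R,A \right)} = - 2 \left(35 R - 2 A\right) = - 2 \left(- 2 A + 35 R\right) = - 70 R + 4 A$)
$\left(x{\left(-18,-34 \right)} + 1327\right)^{2} = \left(\left(\left(-70\right) \left(-18\right) + 4 \left(-34\right)\right) + 1327\right)^{2} = \left(\left(1260 - 136\right) + 1327\right)^{2} = \left(1124 + 1327\right)^{2} = 2451^{2} = 6007401$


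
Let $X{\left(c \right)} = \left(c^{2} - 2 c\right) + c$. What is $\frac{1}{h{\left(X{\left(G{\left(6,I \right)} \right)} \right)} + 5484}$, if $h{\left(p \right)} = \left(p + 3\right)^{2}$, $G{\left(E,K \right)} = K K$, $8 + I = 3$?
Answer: $\frac{1}{369093} \approx 2.7093 \cdot 10^{-6}$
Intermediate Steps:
$I = -5$ ($I = -8 + 3 = -5$)
$G{\left(E,K \right)} = K^{2}$
$X{\left(c \right)} = c^{2} - c$
$h{\left(p \right)} = \left(3 + p\right)^{2}$
$\frac{1}{h{\left(X{\left(G{\left(6,I \right)} \right)} \right)} + 5484} = \frac{1}{\left(3 + \left(-5\right)^{2} \left(-1 + \left(-5\right)^{2}\right)\right)^{2} + 5484} = \frac{1}{\left(3 + 25 \left(-1 + 25\right)\right)^{2} + 5484} = \frac{1}{\left(3 + 25 \cdot 24\right)^{2} + 5484} = \frac{1}{\left(3 + 600\right)^{2} + 5484} = \frac{1}{603^{2} + 5484} = \frac{1}{363609 + 5484} = \frac{1}{369093}$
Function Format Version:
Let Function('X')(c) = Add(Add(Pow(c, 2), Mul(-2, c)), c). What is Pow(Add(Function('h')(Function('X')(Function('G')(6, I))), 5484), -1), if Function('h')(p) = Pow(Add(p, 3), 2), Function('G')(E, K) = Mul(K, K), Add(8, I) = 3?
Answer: Rational(1, 369093) ≈ 2.7093e-6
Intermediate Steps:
I = -5 (I = Add(-8, 3) = -5)
Function('G')(E, K) = Pow(K, 2)
Function('X')(c) = Add(Pow(c, 2), Mul(-1, c))
Function('h')(p) = Pow(Add(3, p), 2)
Pow(Add(Function('h')(Function('X')(Function('G')(6, I))), 5484), -1) = Pow(Add(Pow(Add(3, Mul(Pow(-5, 2), Add(-1, Pow(-5, 2)))), 2), 5484), -1) = Pow(Add(Pow(Add(3, Mul(25, Add(-1, 25))), 2), 5484), -1) = Pow(Add(Pow(Add(3, Mul(25, 24)), 2), 5484), -1) = Pow(Add(Pow(Add(3, 600), 2), 5484), -1) = Pow(Add(Pow(603, 2), 5484), -1) = Pow(Add(363609, 5484), -1) = Pow(369093, -1) = Rational(1, 369093)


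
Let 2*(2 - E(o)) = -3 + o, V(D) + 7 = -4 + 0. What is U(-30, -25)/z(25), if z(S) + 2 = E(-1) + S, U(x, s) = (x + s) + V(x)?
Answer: -22/9 ≈ -2.4444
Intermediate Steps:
V(D) = -11 (V(D) = -7 + (-4 + 0) = -7 - 4 = -11)
E(o) = 7/2 - o/2 (E(o) = 2 - (-3 + o)/2 = 2 + (3/2 - o/2) = 7/2 - o/2)
U(x, s) = -11 + s + x (U(x, s) = (x + s) - 11 = (s + x) - 11 = -11 + s + x)
z(S) = 2 + S (z(S) = -2 + ((7/2 - ½*(-1)) + S) = -2 + ((7/2 + ½) + S) = -2 + (4 + S) = 2 + S)
U(-30, -25)/z(25) = (-11 - 25 - 30)/(2 + 25) = -66/27 = -66*1/27 = -22/9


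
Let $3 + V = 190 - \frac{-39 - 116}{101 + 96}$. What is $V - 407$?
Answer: $- \frac{43185}{197} \approx -219.21$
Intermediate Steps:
$V = \frac{36994}{197}$ ($V = -3 + \left(190 - \frac{-39 - 116}{101 + 96}\right) = -3 + \left(190 - - \frac{155}{197}\right) = -3 + \left(190 + \frac{155}{197}\right) = -3 + \frac{37585}{197} = \frac{36994}{197} \approx 187.79$)
$V - 407 = \frac{36994}{197} - 407 = - \frac{43185}{197}$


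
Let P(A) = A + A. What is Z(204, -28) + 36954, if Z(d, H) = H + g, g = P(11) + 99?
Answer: 37047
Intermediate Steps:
P(A) = 2*A
g = 121 (g = 2*11 + 99 = 22 + 99 = 121)
Z(d, H) = 121 + H (Z(d, H) = H + 121 = 121 + H)
Z(204, -28) + 36954 = (121 - 28) + 36954 = 93 + 36954 = 37047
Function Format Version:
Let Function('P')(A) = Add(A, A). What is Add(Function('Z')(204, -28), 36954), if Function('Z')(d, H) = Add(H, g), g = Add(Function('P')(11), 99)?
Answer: 37047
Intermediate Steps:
Function('P')(A) = Mul(2, A)
g = 121 (g = Add(Mul(2, 11), 99) = Add(22, 99) = 121)
Function('Z')(d, H) = Add(121, H) (Function('Z')(d, H) = Add(H, 121) = Add(121, H))
Add(Function('Z')(204, -28), 36954) = Add(Add(121, -28), 36954) = Add(93, 36954) = 37047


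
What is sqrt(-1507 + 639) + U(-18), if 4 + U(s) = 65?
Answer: 61 + 2*I*sqrt(217) ≈ 61.0 + 29.462*I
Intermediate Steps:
U(s) = 61 (U(s) = -4 + 65 = 61)
sqrt(-1507 + 639) + U(-18) = sqrt(-1507 + 639) + 61 = sqrt(-868) + 61 = 2*I*sqrt(217) + 61 = 61 + 2*I*sqrt(217)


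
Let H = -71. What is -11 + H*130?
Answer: -9241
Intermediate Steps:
-11 + H*130 = -11 - 71*130 = -11 - 9230 = -9241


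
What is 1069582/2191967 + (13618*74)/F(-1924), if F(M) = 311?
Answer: 2209247928846/681701737 ≈ 3240.8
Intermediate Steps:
1069582/2191967 + (13618*74)/F(-1924) = 1069582/2191967 + (13618*74)/311 = 1069582*(1/2191967) + 1007732*(1/311) = 1069582/2191967 + 1007732/311 = 2209247928846/681701737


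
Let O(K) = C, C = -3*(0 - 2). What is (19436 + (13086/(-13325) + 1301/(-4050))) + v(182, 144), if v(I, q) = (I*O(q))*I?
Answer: 94194288727/431730 ≈ 2.1818e+5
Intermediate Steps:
C = 6 (C = -3*(-2) = 6)
O(K) = 6
v(I, q) = 6*I**2 (v(I, q) = (I*6)*I = (6*I)*I = 6*I**2)
(19436 + (13086/(-13325) + 1301/(-4050))) + v(182, 144) = (19436 + (13086/(-13325) + 1301/(-4050))) + 6*182**2 = (19436 + (13086*(-1/13325) + 1301*(-1/4050))) + 6*33124 = (19436 + (-13086/13325 - 1301/4050)) + 198744 = (19436 - 562673/431730) + 198744 = 8390541607/431730 + 198744 = 94194288727/431730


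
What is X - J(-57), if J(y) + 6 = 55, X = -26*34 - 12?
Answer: -945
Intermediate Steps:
X = -896 (X = -884 - 12 = -896)
J(y) = 49 (J(y) = -6 + 55 = 49)
X - J(-57) = -896 - 1*49 = -896 - 49 = -945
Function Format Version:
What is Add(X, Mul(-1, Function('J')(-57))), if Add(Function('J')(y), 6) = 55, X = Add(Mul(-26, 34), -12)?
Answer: -945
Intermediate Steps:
X = -896 (X = Add(-884, -12) = -896)
Function('J')(y) = 49 (Function('J')(y) = Add(-6, 55) = 49)
Add(X, Mul(-1, Function('J')(-57))) = Add(-896, Mul(-1, 49)) = Add(-896, -49) = -945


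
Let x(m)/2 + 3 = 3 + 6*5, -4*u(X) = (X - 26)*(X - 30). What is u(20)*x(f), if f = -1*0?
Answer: -900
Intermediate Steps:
u(X) = -(-30 + X)*(-26 + X)/4 (u(X) = -(X - 26)*(X - 30)/4 = -(-26 + X)*(-30 + X)/4 = -(-30 + X)*(-26 + X)/4)
f = 0
x(m) = 60 (x(m) = -6 + 2*(3 + 6*5) = -6 + 2*(3 + 30) = -6 + 2*33 = -6 + 66 = 60)
u(20)*x(f) = (-195 + 14*20 - ¼*20²)*60 = (-195 + 280 - ¼*400)*60 = (-195 + 280 - 100)*60 = -15*60 = -900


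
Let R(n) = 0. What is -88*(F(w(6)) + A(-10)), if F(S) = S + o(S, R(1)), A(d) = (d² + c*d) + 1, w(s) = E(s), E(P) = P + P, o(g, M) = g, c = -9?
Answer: -18920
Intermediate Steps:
E(P) = 2*P
w(s) = 2*s
A(d) = 1 + d² - 9*d (A(d) = (d² - 9*d) + 1 = 1 + d² - 9*d)
F(S) = 2*S (F(S) = S + S = 2*S)
-88*(F(w(6)) + A(-10)) = -88*(2*(2*6) + (1 + (-10)² - 9*(-10))) = -88*(2*12 + (1 + 100 + 90)) = -88*(24 + 191) = -88*215 = -18920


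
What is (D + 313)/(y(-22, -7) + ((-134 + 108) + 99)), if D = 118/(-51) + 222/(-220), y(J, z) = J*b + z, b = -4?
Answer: 1737289/863940 ≈ 2.0109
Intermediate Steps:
y(J, z) = z - 4*J (y(J, z) = J*(-4) + z = -4*J + z = z - 4*J)
D = -18641/5610 (D = 118*(-1/51) + 222*(-1/220) = -118/51 - 111/110 = -18641/5610 ≈ -3.3228)
(D + 313)/(y(-22, -7) + ((-134 + 108) + 99)) = (-18641/5610 + 313)/((-7 - 4*(-22)) + ((-134 + 108) + 99)) = 1737289/(5610*((-7 + 88) + (-26 + 99))) = 1737289/(5610*(81 + 73)) = (1737289/5610)/154 = (1737289/5610)*(1/154) = 1737289/863940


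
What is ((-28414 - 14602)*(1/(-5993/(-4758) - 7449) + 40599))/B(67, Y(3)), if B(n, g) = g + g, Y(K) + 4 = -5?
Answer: 41758618759684/430401 ≈ 9.7023e+7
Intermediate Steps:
Y(K) = -9 (Y(K) = -4 - 5 = -9)
B(n, g) = 2*g
((-28414 - 14602)*(1/(-5993/(-4758) - 7449) + 40599))/B(67, Y(3)) = ((-28414 - 14602)*(1/(-5993/(-4758) - 7449) + 40599))/((2*(-9))) = -43016*(1/(-5993*(-1/4758) - 7449) + 40599)/(-18) = -43016*(1/(461/366 - 7449) + 40599)*(-1/18) = -43016*(1/(-2725873/366) + 40599)*(-1/18) = -43016*(-366/2725873 + 40599)*(-1/18) = -43016*110667717561/2725873*(-1/18) = -250551712558104/143467*(-1/18) = 41758618759684/430401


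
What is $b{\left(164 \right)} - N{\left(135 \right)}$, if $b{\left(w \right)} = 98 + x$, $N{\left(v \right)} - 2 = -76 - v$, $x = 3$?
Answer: $310$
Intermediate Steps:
$N{\left(v \right)} = -74 - v$ ($N{\left(v \right)} = 2 - \left(76 + v\right) = -74 - v$)
$b{\left(w \right)} = 101$ ($b{\left(w \right)} = 98 + 3 = 101$)
$b{\left(164 \right)} - N{\left(135 \right)} = 101 - \left(-74 - 135\right) = 101 - -209 = 101 + 209 = 310$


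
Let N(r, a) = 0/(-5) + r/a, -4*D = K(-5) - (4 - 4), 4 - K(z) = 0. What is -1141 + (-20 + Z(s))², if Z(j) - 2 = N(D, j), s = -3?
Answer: -7460/9 ≈ -828.89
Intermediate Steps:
K(z) = 4 (K(z) = 4 - 1*0 = 4 + 0 = 4)
D = -1 (D = -(4 - (4 - 4))/4 = -(4 - 1*0)/4 = -(4 + 0)/4 = -¼*4 = -1)
N(r, a) = r/a (N(r, a) = 0*(-⅕) + r/a = 0 + r/a = r/a)
Z(j) = 2 - 1/j
-1141 + (-20 + Z(s))² = -1141 + (-20 + (2 - 1/(-3)))² = -1141 + (-20 + (2 - 1*(-⅓)))² = -1141 + (-20 + (2 + ⅓))² = -1141 + (-20 + 7/3)² = -1141 + (-53/3)² = -1141 + 2809/9 = -7460/9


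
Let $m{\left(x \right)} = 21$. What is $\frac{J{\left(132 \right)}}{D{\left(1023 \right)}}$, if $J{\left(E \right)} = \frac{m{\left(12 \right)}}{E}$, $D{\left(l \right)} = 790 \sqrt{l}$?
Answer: $\frac{7 \sqrt{1023}}{35559480} \approx 6.2962 \cdot 10^{-6}$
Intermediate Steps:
$J{\left(E \right)} = \frac{21}{E}$
$\frac{J{\left(132 \right)}}{D{\left(1023 \right)}} = \frac{21 \cdot \frac{1}{132}}{790 \sqrt{1023}} = 21 \cdot \frac{1}{132} \frac{\sqrt{1023}}{808170} = \frac{7 \frac{\sqrt{1023}}{808170}}{44} = \frac{7 \sqrt{1023}}{35559480}$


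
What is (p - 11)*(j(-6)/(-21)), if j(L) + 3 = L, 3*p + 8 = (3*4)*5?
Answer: 19/7 ≈ 2.7143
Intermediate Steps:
p = 52/3 (p = -8/3 + ((3*4)*5)/3 = -8/3 + (12*5)/3 = -8/3 + (1/3)*60 = -8/3 + 20 = 52/3 ≈ 17.333)
j(L) = -3 + L
(p - 11)*(j(-6)/(-21)) = (52/3 - 11)*((-3 - 6)/(-21)) = 19*(-9*(-1/21))/3 = (19/3)*(3/7) = 19/7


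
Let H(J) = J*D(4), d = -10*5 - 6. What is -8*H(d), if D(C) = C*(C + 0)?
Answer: 7168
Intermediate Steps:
d = -56 (d = -50 - 6 = -56)
D(C) = C² (D(C) = C*C = C²)
H(J) = 16*J (H(J) = J*4² = J*16 = 16*J)
-8*H(d) = -128*(-56) = -8*(-896) = 7168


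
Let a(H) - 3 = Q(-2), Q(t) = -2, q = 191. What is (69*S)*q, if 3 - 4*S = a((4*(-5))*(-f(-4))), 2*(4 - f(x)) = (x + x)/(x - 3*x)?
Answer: 13179/2 ≈ 6589.5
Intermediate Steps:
f(x) = 9/2 (f(x) = 4 - (x + x)/(2*(x - 3*x)) = 4 - 2*x/(2*((-2*x))) = 4 - 2*x*(-1/(2*x))/2 = 4 - ½*(-1) = 4 + ½ = 9/2)
a(H) = 1 (a(H) = 3 - 2 = 1)
S = ½ (S = ¾ - ¼*1 = ¾ - ¼ = ½ ≈ 0.50000)
(69*S)*q = (69*(½))*191 = (69/2)*191 = 13179/2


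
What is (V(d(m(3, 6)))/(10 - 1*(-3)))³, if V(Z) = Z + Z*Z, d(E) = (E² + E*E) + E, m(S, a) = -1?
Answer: 8/2197 ≈ 0.0036413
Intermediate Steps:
d(E) = E + 2*E² (d(E) = (E² + E²) + E = 2*E² + E = E + 2*E²)
V(Z) = Z + Z²
(V(d(m(3, 6)))/(10 - 1*(-3)))³ = (((-(1 + 2*(-1)))*(1 - (1 + 2*(-1))))/(10 - 1*(-3)))³ = (((-(1 - 2))*(1 - (1 - 2)))/(10 + 3))³ = (((-1*(-1))*(1 - 1*(-1)))/13)³ = ((1*(1 + 1))*(1/13))³ = ((1*2)*(1/13))³ = (2*(1/13))³ = (2/13)³ = 8/2197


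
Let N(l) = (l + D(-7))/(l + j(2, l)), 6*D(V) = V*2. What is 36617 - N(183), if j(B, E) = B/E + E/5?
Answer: 3678900569/100472 ≈ 36616.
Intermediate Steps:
D(V) = V/3 (D(V) = (V*2)/6 = (2*V)/6 = V/3)
j(B, E) = E/5 + B/E (j(B, E) = B/E + E*(1/5) = B/E + E/5 = E/5 + B/E)
N(l) = (-7/3 + l)/(2/l + 6*l/5) (N(l) = (l + (1/3)*(-7))/(l + (l/5 + 2/l)) = (l - 7/3)/(l + (2/l + l/5)) = (-7/3 + l)/(2/l + 6*l/5))
36617 - N(183) = 36617 - 5*183*(-7 + 3*183)/(6*(5 + 3*183**2)) = 36617 - 5*183*(-7 + 549)/(6*(5 + 3*33489)) = 36617 - 5*183*542/(6*(5 + 100467)) = 36617 - 5*183*542/(6*100472) = 36617 - 1*82655/100472 = 36617 - 82655/100472 = 3678900569/100472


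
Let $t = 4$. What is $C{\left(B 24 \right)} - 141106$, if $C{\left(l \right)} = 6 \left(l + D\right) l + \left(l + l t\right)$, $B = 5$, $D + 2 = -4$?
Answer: $-58426$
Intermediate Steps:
$D = -6$ ($D = -2 - 4 = -6$)
$C{\left(l \right)} = 5 l + l \left(-36 + 6 l\right)$ ($C{\left(l \right)} = 6 \left(l - 6\right) l + \left(l + l 4\right) = 6 \left(-6 + l\right) l + \left(l + 4 l\right) = \left(-36 + 6 l\right) l + 5 l = l \left(-36 + 6 l\right) + 5 l = 5 l + l \left(-36 + 6 l\right)$)
$C{\left(B 24 \right)} - 141106 = 5 \cdot 24 \left(-31 + 6 \cdot 5 \cdot 24\right) - 141106 = 120 \left(-31 + 6 \cdot 120\right) - 141106 = 120 \left(-31 + 720\right) - 141106 = 120 \cdot 689 - 141106 = 82680 - 141106 = -58426$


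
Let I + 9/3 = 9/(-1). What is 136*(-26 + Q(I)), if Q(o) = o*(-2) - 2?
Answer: -544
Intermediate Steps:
I = -12 (I = -3 + 9/(-1) = -3 + 9*(-1) = -3 - 9 = -12)
Q(o) = -2 - 2*o (Q(o) = -2*o - 2 = -2 - 2*o)
136*(-26 + Q(I)) = 136*(-26 + (-2 - 2*(-12))) = 136*(-26 + (-2 + 24)) = 136*(-26 + 22) = 136*(-4) = -544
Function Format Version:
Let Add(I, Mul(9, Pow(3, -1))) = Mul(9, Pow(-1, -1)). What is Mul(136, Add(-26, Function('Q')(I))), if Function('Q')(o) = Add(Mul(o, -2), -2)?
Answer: -544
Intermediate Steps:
I = -12 (I = Add(-3, Mul(9, Pow(-1, -1))) = Add(-3, Mul(9, -1)) = Add(-3, -9) = -12)
Function('Q')(o) = Add(-2, Mul(-2, o)) (Function('Q')(o) = Add(Mul(-2, o), -2) = Add(-2, Mul(-2, o)))
Mul(136, Add(-26, Function('Q')(I))) = Mul(136, Add(-26, Add(-2, Mul(-2, -12)))) = Mul(136, Add(-26, Add(-2, 24))) = Mul(136, Add(-26, 22)) = Mul(136, -4) = -544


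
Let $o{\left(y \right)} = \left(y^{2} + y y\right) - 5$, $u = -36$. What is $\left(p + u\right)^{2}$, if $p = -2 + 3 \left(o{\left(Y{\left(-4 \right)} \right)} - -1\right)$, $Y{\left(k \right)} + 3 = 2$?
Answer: $1936$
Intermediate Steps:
$Y{\left(k \right)} = -1$ ($Y{\left(k \right)} = -3 + 2 = -1$)
$o{\left(y \right)} = -5 + 2 y^{2}$ ($o{\left(y \right)} = \left(y^{2} + y^{2}\right) - 5 = 2 y^{2} - 5 = -5 + 2 y^{2}$)
$p = -8$ ($p = -2 + 3 \left(\left(-5 + 2 \left(-1\right)^{2}\right) - -1\right) = -2 + 3 \left(\left(-5 + 2 \cdot 1\right) + 1\right) = -2 + 3 \left(\left(-5 + 2\right) + 1\right) = -2 + 3 \left(-3 + 1\right) = -2 + 3 \left(-2\right) = -2 - 6 = -8$)
$\left(p + u\right)^{2} = \left(-8 - 36\right)^{2} = \left(-44\right)^{2} = 1936$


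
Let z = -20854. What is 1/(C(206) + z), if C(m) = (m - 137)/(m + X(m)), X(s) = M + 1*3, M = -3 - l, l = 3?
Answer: -203/4233293 ≈ -4.7953e-5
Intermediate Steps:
M = -6 (M = -3 - 1*3 = -3 - 3 = -6)
X(s) = -3 (X(s) = -6 + 1*3 = -6 + 3 = -3)
C(m) = (-137 + m)/(-3 + m) (C(m) = (m - 137)/(m - 3) = (-137 + m)/(-3 + m))
1/(C(206) + z) = 1/((-137 + 206)/(-3 + 206) - 20854) = 1/(69/203 - 20854) = 1/(-4233293/203) = -203/4233293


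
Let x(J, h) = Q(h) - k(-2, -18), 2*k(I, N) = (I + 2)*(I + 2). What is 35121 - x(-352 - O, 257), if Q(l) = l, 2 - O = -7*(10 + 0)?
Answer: 34864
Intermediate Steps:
O = 72 (O = 2 - (-7)*(10 + 0) = 2 - (-7)*10 = 2 - 1*(-70) = 2 + 70 = 72)
k(I, N) = (2 + I)**2/2 (k(I, N) = ((I + 2)*(I + 2))/2 = ((2 + I)*(2 + I))/2 = (2 + I)**2/2)
x(J, h) = h (x(J, h) = h - (2 - 2)**2/2 = h - 0**2/2 = h - 0/2 = h - 1*0 = h + 0 = h)
35121 - x(-352 - O, 257) = 35121 - 1*257 = 35121 - 257 = 34864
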